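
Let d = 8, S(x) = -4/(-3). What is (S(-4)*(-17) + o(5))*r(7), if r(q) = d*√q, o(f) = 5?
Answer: -424*√7/3 ≈ -373.93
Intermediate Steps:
S(x) = 4/3 (S(x) = -4*(-⅓) = 4/3)
r(q) = 8*√q
(S(-4)*(-17) + o(5))*r(7) = ((4/3)*(-17) + 5)*(8*√7) = (-68/3 + 5)*(8*√7) = -424*√7/3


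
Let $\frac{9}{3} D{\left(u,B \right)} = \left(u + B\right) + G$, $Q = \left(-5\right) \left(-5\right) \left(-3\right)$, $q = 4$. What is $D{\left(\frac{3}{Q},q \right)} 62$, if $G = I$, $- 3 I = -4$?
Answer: $\frac{24614}{225} \approx 109.4$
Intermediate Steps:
$I = \frac{4}{3}$ ($I = \left(- \frac{1}{3}\right) \left(-4\right) = \frac{4}{3} \approx 1.3333$)
$Q = -75$ ($Q = 25 \left(-3\right) = -75$)
$G = \frac{4}{3} \approx 1.3333$
$D{\left(u,B \right)} = \frac{4}{9} + \frac{B}{3} + \frac{u}{3}$ ($D{\left(u,B \right)} = \frac{\left(u + B\right) + \frac{4}{3}}{3} = \frac{\left(B + u\right) + \frac{4}{3}}{3} = \frac{\frac{4}{3} + B + u}{3} = \frac{4}{9} + \frac{B}{3} + \frac{u}{3}$)
$D{\left(\frac{3}{Q},q \right)} 62 = \left(\frac{4}{9} + \frac{1}{3} \cdot 4 + \frac{3 \frac{1}{-75}}{3}\right) 62 = \left(\frac{4}{9} + \frac{4}{3} + \frac{3 \left(- \frac{1}{75}\right)}{3}\right) 62 = \left(\frac{4}{9} + \frac{4}{3} + \frac{1}{3} \left(- \frac{1}{25}\right)\right) 62 = \left(\frac{4}{9} + \frac{4}{3} - \frac{1}{75}\right) 62 = \frac{397}{225} \cdot 62 = \frac{24614}{225}$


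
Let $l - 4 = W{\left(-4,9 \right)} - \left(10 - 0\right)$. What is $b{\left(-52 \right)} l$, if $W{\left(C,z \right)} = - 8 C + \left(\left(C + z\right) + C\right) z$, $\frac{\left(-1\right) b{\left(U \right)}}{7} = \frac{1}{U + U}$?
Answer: $\frac{245}{104} \approx 2.3558$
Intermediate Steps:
$b{\left(U \right)} = - \frac{7}{2 U}$ ($b{\left(U \right)} = - \frac{7}{U + U} = - \frac{7}{2 U}$)
$W{\left(C,z \right)} = - 8 C + z \left(z + 2 C\right)$ ($W{\left(C,z \right)} = - 8 C + \left(z + 2 C\right) z = - 8 C + z \left(z + 2 C\right)$)
$l = 35$ ($l = 4 + \left(\left(9^{2} - -32 + 2 \left(-4\right) 9\right) - \left(10 - 0\right)\right) = 4 + \left(\left(81 + 32 - 72\right) - \left(10 + 0\right)\right) = 4 + \left(41 - 10\right) = 4 + 31 = 35$)
$b{\left(-52 \right)} l = - \frac{7}{2 \left(-52\right)} 35 = \left(- \frac{7}{2}\right) \left(- \frac{1}{52}\right) 35 = \frac{7}{104} \cdot 35 = \frac{245}{104}$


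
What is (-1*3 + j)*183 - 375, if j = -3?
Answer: -1473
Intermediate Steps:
(-1*3 + j)*183 - 375 = (-1*3 - 3)*183 - 375 = (-3 - 3)*183 - 375 = -6*183 - 375 = -1098 - 375 = -1473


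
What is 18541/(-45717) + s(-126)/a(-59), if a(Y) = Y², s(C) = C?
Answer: -70301563/159140877 ≈ -0.44176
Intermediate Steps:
18541/(-45717) + s(-126)/a(-59) = 18541/(-45717) - 126/((-59)²) = 18541*(-1/45717) - 126/3481 = -18541/45717 - 126*1/3481 = -18541/45717 - 126/3481 = -70301563/159140877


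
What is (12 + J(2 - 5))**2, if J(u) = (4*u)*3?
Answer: 576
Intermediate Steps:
J(u) = 12*u
(12 + J(2 - 5))**2 = (12 + 12*(2 - 5))**2 = (12 + 12*(-3))**2 = (12 - 36)**2 = (-24)**2 = 576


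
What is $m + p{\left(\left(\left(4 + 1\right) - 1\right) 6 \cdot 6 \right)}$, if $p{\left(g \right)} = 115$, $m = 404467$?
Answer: $404582$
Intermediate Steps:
$m + p{\left(\left(\left(4 + 1\right) - 1\right) 6 \cdot 6 \right)} = 404467 + 115 = 404582$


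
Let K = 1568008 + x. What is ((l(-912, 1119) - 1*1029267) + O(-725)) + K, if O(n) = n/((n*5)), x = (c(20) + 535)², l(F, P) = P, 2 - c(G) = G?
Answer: 4035746/5 ≈ 8.0715e+5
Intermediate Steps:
c(G) = 2 - G
x = 267289 (x = ((2 - 1*20) + 535)² = ((2 - 20) + 535)² = (-18 + 535)² = 517² = 267289)
O(n) = ⅕ (O(n) = n/((5*n)) = n*(1/(5*n)) = ⅕)
K = 1835297 (K = 1568008 + 267289 = 1835297)
((l(-912, 1119) - 1*1029267) + O(-725)) + K = ((1119 - 1*1029267) + ⅕) + 1835297 = ((1119 - 1029267) + ⅕) + 1835297 = (-1028148 + ⅕) + 1835297 = -5140739/5 + 1835297 = 4035746/5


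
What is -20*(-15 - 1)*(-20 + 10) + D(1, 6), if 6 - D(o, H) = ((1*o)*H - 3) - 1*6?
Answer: -3191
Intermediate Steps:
D(o, H) = 15 - H*o (D(o, H) = 6 - (((1*o)*H - 3) - 1*6) = 6 - ((o*H - 3) - 6) = 6 - ((H*o - 3) - 6) = 6 - ((-3 + H*o) - 6) = 6 - (-9 + H*o) = 6 + (9 - H*o) = 15 - H*o)
-20*(-15 - 1)*(-20 + 10) + D(1, 6) = -20*(-15 - 1)*(-20 + 10) + (15 - 1*6*1) = -(-320)*(-10) + (15 - 6) = -20*160 + 9 = -3200 + 9 = -3191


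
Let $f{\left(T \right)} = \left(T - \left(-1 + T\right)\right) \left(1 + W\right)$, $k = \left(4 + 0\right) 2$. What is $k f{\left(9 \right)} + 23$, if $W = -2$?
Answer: $15$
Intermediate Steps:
$k = 8$ ($k = 4 \cdot 2 = 8$)
$f{\left(T \right)} = -1$ ($f{\left(T \right)} = \left(T - \left(-1 + T\right)\right) \left(1 - 2\right) = 1 \left(-1\right) = -1$)
$k f{\left(9 \right)} + 23 = 8 \left(-1\right) + 23 = -8 + 23 = 15$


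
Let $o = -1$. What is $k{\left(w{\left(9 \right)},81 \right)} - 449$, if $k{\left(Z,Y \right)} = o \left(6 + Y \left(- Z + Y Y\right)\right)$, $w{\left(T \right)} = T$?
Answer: $-531167$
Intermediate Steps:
$k{\left(Z,Y \right)} = -6 - Y \left(Y^{2} - Z\right)$ ($k{\left(Z,Y \right)} = - (6 + Y \left(- Z + Y Y\right)) = - (6 + Y \left(- Z + Y^{2}\right)) = - (6 + Y \left(Y^{2} - Z\right)) = -6 - Y \left(Y^{2} - Z\right)$)
$k{\left(w{\left(9 \right)},81 \right)} - 449 = \left(-6 - 81^{3} + 81 \cdot 9\right) - 449 = \left(-6 - 531441 + 729\right) - 449 = -530718 - 449 = -531167$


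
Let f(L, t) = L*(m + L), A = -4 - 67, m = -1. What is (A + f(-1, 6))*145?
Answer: -10005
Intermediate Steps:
A = -71
f(L, t) = L*(-1 + L)
(A + f(-1, 6))*145 = (-71 - (-1 - 1))*145 = (-71 - 1*(-2))*145 = (-71 + 2)*145 = -69*145 = -10005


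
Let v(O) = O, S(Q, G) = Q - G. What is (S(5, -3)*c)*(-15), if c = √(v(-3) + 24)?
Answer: -120*√21 ≈ -549.91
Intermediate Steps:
c = √21 (c = √(-3 + 24) = √21 ≈ 4.5826)
(S(5, -3)*c)*(-15) = ((5 - 1*(-3))*√21)*(-15) = ((5 + 3)*√21)*(-15) = (8*√21)*(-15) = -120*√21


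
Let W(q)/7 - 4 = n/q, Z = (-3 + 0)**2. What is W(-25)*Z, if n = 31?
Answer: 4347/25 ≈ 173.88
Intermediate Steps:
Z = 9 (Z = (-3)**2 = 9)
W(q) = 28 + 217/q (W(q) = 28 + 7*(31/q) = 28 + 217/q)
W(-25)*Z = (28 + 217/(-25))*9 = (28 + 217*(-1/25))*9 = (28 - 217/25)*9 = (483/25)*9 = 4347/25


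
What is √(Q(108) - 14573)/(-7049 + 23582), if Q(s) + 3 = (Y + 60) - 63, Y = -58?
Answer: I*√14637/16533 ≈ 0.0073177*I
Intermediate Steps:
Q(s) = -64 (Q(s) = -3 + ((-58 + 60) - 63) = -3 + (2 - 63) = -3 - 61 = -64)
√(Q(108) - 14573)/(-7049 + 23582) = √(-64 - 14573)/(-7049 + 23582) = √(-14637)/16533 = (I*√14637)*(1/16533) = I*√14637/16533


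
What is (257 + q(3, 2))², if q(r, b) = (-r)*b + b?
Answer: 64009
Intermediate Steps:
q(r, b) = b - b*r (q(r, b) = -b*r + b = b - b*r)
(257 + q(3, 2))² = (257 + 2*(1 - 1*3))² = (257 + 2*(1 - 3))² = (257 + 2*(-2))² = (257 - 4)² = 253² = 64009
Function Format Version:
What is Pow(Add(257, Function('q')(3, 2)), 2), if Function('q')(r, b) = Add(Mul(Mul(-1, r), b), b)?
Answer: 64009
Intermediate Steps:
Function('q')(r, b) = Add(b, Mul(-1, b, r)) (Function('q')(r, b) = Add(Mul(-1, b, r), b) = Add(b, Mul(-1, b, r)))
Pow(Add(257, Function('q')(3, 2)), 2) = Pow(Add(257, Mul(2, Add(1, Mul(-1, 3)))), 2) = Pow(Add(257, Mul(2, Add(1, -3))), 2) = Pow(Add(257, Mul(2, -2)), 2) = Pow(Add(257, -4), 2) = Pow(253, 2) = 64009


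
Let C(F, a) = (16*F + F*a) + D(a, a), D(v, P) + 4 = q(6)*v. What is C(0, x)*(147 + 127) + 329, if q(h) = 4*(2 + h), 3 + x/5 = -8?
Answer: -483007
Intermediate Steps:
x = -55 (x = -15 + 5*(-8) = -15 - 40 = -55)
q(h) = 8 + 4*h
D(v, P) = -4 + 32*v (D(v, P) = -4 + (8 + 4*6)*v = -4 + (8 + 24)*v = -4 + 32*v)
C(F, a) = -4 + 16*F + 32*a + F*a (C(F, a) = (16*F + F*a) + (-4 + 32*a) = -4 + 16*F + 32*a + F*a)
C(0, x)*(147 + 127) + 329 = (-4 + 16*0 + 32*(-55) + 0*(-55))*(147 + 127) + 329 = (-4 + 0 - 1760 + 0)*274 + 329 = -1764*274 + 329 = -483336 + 329 = -483007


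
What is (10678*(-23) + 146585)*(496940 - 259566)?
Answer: -23502162366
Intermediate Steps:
(10678*(-23) + 146585)*(496940 - 259566) = (-245594 + 146585)*237374 = -99009*237374 = -23502162366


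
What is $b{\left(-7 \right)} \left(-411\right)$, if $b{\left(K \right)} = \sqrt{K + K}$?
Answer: $- 411 i \sqrt{14} \approx - 1537.8 i$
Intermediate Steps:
$b{\left(K \right)} = \sqrt{2} \sqrt{K}$ ($b{\left(K \right)} = \sqrt{2 K} = \sqrt{2} \sqrt{K}$)
$b{\left(-7 \right)} \left(-411\right) = \sqrt{2} \sqrt{-7} \left(-411\right) = \sqrt{2} i \sqrt{7} \left(-411\right) = i \sqrt{14} \left(-411\right) = - 411 i \sqrt{14}$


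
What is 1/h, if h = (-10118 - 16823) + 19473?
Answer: -1/7468 ≈ -0.00013390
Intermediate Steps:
h = -7468 (h = -26941 + 19473 = -7468)
1/h = 1/(-7468) = -1/7468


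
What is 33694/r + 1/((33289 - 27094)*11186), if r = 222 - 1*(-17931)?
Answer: 778300744511/419317780770 ≈ 1.8561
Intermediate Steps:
r = 18153 (r = 222 + 17931 = 18153)
33694/r + 1/((33289 - 27094)*11186) = 33694/18153 + 1/((33289 - 27094)*11186) = 33694*(1/18153) + (1/11186)/6195 = 33694/18153 + (1/6195)*(1/11186) = 33694/18153 + 1/69297270 = 778300744511/419317780770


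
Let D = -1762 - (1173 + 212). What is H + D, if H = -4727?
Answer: -7874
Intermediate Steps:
D = -3147 (D = -1762 - 1*1385 = -1762 - 1385 = -3147)
H + D = -4727 - 3147 = -7874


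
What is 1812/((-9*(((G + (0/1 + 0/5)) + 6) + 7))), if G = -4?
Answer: -604/27 ≈ -22.370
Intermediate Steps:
1812/((-9*(((G + (0/1 + 0/5)) + 6) + 7))) = 1812/((-9*(((-4 + (0/1 + 0/5)) + 6) + 7))) = 1812/((-9*(((-4 + (0*1 + 0*(⅕))) + 6) + 7))) = 1812/((-9*(((-4 + (0 + 0)) + 6) + 7))) = 1812/((-9*(((-4 + 0) + 6) + 7))) = 1812/((-9*((-4 + 6) + 7))) = 1812/((-9*(2 + 7))) = 1812/((-9*9)) = 1812/(-81) = 1812*(-1/81) = -604/27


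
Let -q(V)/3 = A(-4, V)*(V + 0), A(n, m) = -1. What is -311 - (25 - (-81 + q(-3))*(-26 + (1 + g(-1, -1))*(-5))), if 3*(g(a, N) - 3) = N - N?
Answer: 3804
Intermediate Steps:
g(a, N) = 3 (g(a, N) = 3 + (N - N)/3 = 3 + (⅓)*0 = 3 + 0 = 3)
q(V) = 3*V (q(V) = -(-3)*(V + 0) = -(-3)*V = 3*V)
-311 - (25 - (-81 + q(-3))*(-26 + (1 + g(-1, -1))*(-5))) = -311 - (25 - (-81 + 3*(-3))*(-26 + (1 + 3)*(-5))) = -311 - (25 - (-81 - 9)*(-26 + 4*(-5))) = -311 - (25 - (-90)*(-26 - 20)) = -311 - (25 - (-90)*(-46)) = -311 - (25 - 1*4140) = -311 - (25 - 4140) = -311 - 1*(-4115) = -311 + 4115 = 3804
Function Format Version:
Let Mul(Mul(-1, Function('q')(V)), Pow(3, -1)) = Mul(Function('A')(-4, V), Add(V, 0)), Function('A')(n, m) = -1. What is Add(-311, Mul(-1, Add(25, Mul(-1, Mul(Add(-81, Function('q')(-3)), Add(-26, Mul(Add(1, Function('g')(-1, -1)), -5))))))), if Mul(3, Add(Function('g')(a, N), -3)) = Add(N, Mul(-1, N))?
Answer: 3804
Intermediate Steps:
Function('g')(a, N) = 3 (Function('g')(a, N) = Add(3, Mul(Rational(1, 3), Add(N, Mul(-1, N)))) = Add(3, Mul(Rational(1, 3), 0)) = Add(3, 0) = 3)
Function('q')(V) = Mul(3, V) (Function('q')(V) = Mul(-3, Mul(-1, Add(V, 0))) = Mul(-3, Mul(-1, V)) = Mul(3, V))
Add(-311, Mul(-1, Add(25, Mul(-1, Mul(Add(-81, Function('q')(-3)), Add(-26, Mul(Add(1, Function('g')(-1, -1)), -5))))))) = Add(-311, Mul(-1, Add(25, Mul(-1, Mul(Add(-81, Mul(3, -3)), Add(-26, Mul(Add(1, 3), -5))))))) = Add(-311, Mul(-1, Add(25, Mul(-1, Mul(Add(-81, -9), Add(-26, Mul(4, -5))))))) = Add(-311, Mul(-1, Add(25, Mul(-1, Mul(-90, Add(-26, -20)))))) = Add(-311, Mul(-1, Add(25, Mul(-1, Mul(-90, -46))))) = Add(-311, Mul(-1, Add(25, Mul(-1, 4140)))) = Add(-311, Mul(-1, Add(25, -4140))) = Add(-311, Mul(-1, -4115)) = Add(-311, 4115) = 3804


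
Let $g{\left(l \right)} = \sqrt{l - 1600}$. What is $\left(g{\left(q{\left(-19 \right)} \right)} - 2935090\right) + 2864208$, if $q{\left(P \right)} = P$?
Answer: $-70882 + i \sqrt{1619} \approx -70882.0 + 40.237 i$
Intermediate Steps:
$g{\left(l \right)} = \sqrt{-1600 + l}$
$\left(g{\left(q{\left(-19 \right)} \right)} - 2935090\right) + 2864208 = \left(\sqrt{-1600 - 19} - 2935090\right) + 2864208 = \left(\sqrt{-1619} - 2935090\right) + 2864208 = \left(i \sqrt{1619} - 2935090\right) + 2864208 = \left(-2935090 + i \sqrt{1619}\right) + 2864208 = -70882 + i \sqrt{1619}$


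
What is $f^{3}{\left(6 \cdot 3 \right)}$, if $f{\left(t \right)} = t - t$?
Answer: $0$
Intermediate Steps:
$f{\left(t \right)} = 0$
$f^{3}{\left(6 \cdot 3 \right)} = 0^{3} = 0$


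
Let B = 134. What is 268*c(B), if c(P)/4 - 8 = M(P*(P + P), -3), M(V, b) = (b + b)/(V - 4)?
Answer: 76985144/8977 ≈ 8575.8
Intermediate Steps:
M(V, b) = 2*b/(-4 + V) (M(V, b) = (2*b)/(-4 + V) = 2*b/(-4 + V))
c(P) = 32 - 24/(-4 + 2*P²) (c(P) = 32 + 4*(2*(-3)/(-4 + P*(P + P))) = 32 + 4*(2*(-3)/(-4 + P*(2*P))) = 32 + 4*(2*(-3)/(-4 + 2*P²)) = 32 + 4*(-6/(-4 + 2*P²)) = 32 - 24/(-4 + 2*P²))
268*c(B) = 268*(4*(-19 + 8*134²)/(-2 + 134²)) = 268*(4*(-19 + 8*17956)/(-2 + 17956)) = 268*(4*(-19 + 143648)/17954) = 268*(4*(1/17954)*143629) = 268*(287258/8977) = 76985144/8977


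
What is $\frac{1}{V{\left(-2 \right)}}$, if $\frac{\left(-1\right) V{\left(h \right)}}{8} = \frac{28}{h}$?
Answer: $\frac{1}{112} \approx 0.0089286$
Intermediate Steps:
$V{\left(h \right)} = - \frac{224}{h}$ ($V{\left(h \right)} = - 8 \frac{28}{h} = - \frac{224}{h}$)
$\frac{1}{V{\left(-2 \right)}} = \frac{1}{\left(-224\right) \frac{1}{-2}} = \frac{1}{\left(-224\right) \left(- \frac{1}{2}\right)} = \frac{1}{112}$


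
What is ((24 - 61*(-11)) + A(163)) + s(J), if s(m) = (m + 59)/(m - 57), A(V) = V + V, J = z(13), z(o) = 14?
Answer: 43830/43 ≈ 1019.3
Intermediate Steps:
J = 14
A(V) = 2*V
s(m) = (59 + m)/(-57 + m)
((24 - 61*(-11)) + A(163)) + s(J) = ((24 - 61*(-11)) + 2*163) + (59 + 14)/(-57 + 14) = ((24 + 671) + 326) + 73/(-43) = (695 + 326) - 1/43*73 = 1021 - 73/43 = 43830/43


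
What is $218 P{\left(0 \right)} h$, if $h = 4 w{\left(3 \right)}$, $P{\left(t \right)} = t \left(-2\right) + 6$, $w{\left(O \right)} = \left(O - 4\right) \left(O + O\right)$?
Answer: $-31392$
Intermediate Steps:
$w{\left(O \right)} = 2 O \left(-4 + O\right)$ ($w{\left(O \right)} = \left(-4 + O\right) 2 O = 2 O \left(-4 + O\right)$)
$P{\left(t \right)} = 6 - 2 t$ ($P{\left(t \right)} = - 2 t + 6 = 6 - 2 t$)
$h = -24$ ($h = 4 \cdot 2 \cdot 3 \left(-4 + 3\right) = 4 \cdot 2 \cdot 3 \left(-1\right) = 4 \left(-6\right) = -24$)
$218 P{\left(0 \right)} h = 218 \left(6 - 0\right) \left(-24\right) = 218 \left(6 + 0\right) \left(-24\right) = 218 \cdot 6 \left(-24\right) = 218 \left(-144\right) = -31392$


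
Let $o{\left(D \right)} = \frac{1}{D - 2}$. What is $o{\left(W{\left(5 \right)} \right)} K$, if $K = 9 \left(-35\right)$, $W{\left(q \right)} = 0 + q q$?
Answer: $- \frac{315}{23} \approx -13.696$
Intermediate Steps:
$W{\left(q \right)} = q^{2}$ ($W{\left(q \right)} = 0 + q^{2} = q^{2}$)
$o{\left(D \right)} = \frac{1}{-2 + D}$
$K = -315$
$o{\left(W{\left(5 \right)} \right)} K = \frac{1}{-2 + 5^{2}} \left(-315\right) = \frac{1}{-2 + 25} \left(-315\right) = \frac{1}{23} \left(-315\right) = - \frac{315}{23}$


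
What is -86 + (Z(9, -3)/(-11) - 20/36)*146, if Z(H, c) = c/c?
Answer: -17858/99 ≈ -180.38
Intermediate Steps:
Z(H, c) = 1
-86 + (Z(9, -3)/(-11) - 20/36)*146 = -86 + (1/(-11) - 20/36)*146 = -86 + (1*(-1/11) - 20*1/36)*146 = -86 + (-1/11 - 5/9)*146 = -86 - 64/99*146 = -86 - 9344/99 = -17858/99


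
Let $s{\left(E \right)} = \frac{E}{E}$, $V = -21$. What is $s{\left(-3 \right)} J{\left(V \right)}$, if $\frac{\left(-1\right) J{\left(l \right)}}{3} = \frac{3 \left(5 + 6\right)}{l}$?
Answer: $\frac{33}{7} \approx 4.7143$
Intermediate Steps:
$s{\left(E \right)} = 1$
$J{\left(l \right)} = - \frac{99}{l}$ ($J{\left(l \right)} = - 3 \frac{3 \left(5 + 6\right)}{l} = - 3 \frac{3 \cdot 11}{l} = - 3 \frac{33}{l} = - \frac{99}{l}$)
$s{\left(-3 \right)} J{\left(V \right)} = 1 \left(- \frac{99}{-21}\right) = 1 \left(\left(-99\right) \left(- \frac{1}{21}\right)\right) = 1 \cdot \frac{33}{7} = \frac{33}{7}$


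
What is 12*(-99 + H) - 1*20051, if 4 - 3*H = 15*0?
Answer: -21223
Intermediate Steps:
H = 4/3 (H = 4/3 - 5*0 = 4/3 - ⅓*0 = 4/3 + 0 = 4/3 ≈ 1.3333)
12*(-99 + H) - 1*20051 = 12*(-99 + 4/3) - 1*20051 = 12*(-293/3) - 20051 = -1172 - 20051 = -21223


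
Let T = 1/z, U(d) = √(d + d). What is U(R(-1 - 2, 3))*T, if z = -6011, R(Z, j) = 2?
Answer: -2/6011 ≈ -0.00033272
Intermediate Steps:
U(d) = √2*√d (U(d) = √(2*d) = √2*√d)
T = -1/6011 (T = 1/(-6011) = -1/6011 ≈ -0.00016636)
U(R(-1 - 2, 3))*T = (√2*√2)*(-1/6011) = 2*(-1/6011) = -2/6011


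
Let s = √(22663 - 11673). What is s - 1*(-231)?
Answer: 231 + √10990 ≈ 335.83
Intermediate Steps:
s = √10990 ≈ 104.83
s - 1*(-231) = √10990 - 1*(-231) = √10990 + 231 = 231 + √10990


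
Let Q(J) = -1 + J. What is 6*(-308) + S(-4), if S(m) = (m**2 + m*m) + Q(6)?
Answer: -1811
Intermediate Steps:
S(m) = 5 + 2*m**2 (S(m) = (m**2 + m*m) + (-1 + 6) = (m**2 + m**2) + 5 = 2*m**2 + 5 = 5 + 2*m**2)
6*(-308) + S(-4) = 6*(-308) + (5 + 2*(-4)**2) = -1848 + (5 + 2*16) = -1848 + (5 + 32) = -1848 + 37 = -1811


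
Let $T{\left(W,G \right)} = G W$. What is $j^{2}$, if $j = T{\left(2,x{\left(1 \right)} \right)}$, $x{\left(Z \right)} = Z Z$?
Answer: $4$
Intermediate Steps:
$x{\left(Z \right)} = Z^{2}$
$j = 2$ ($j = 1^{2} \cdot 2 = 1 \cdot 2 = 2$)
$j^{2} = 2^{2} = 4$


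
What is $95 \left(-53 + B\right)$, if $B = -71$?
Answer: $-11780$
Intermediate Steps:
$95 \left(-53 + B\right) = 95 \left(-53 - 71\right) = 95 \left(-124\right) = -11780$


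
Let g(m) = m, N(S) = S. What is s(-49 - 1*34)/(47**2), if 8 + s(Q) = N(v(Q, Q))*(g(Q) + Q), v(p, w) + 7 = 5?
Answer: 324/2209 ≈ 0.14667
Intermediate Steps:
v(p, w) = -2 (v(p, w) = -7 + 5 = -2)
s(Q) = -8 - 4*Q (s(Q) = -8 - 2*(Q + Q) = -8 - 4*Q)
s(-49 - 1*34)/(47**2) = (-8 - 4*(-49 - 1*34))/(47**2) = (-8 - 4*(-49 - 34))/2209 = (-8 - 4*(-83))*(1/2209) = (-8 + 332)*(1/2209) = 324*(1/2209) = 324/2209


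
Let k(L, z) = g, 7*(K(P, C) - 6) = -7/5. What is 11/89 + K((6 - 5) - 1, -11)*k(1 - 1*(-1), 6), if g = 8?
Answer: 20703/445 ≈ 46.524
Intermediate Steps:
K(P, C) = 29/5 (K(P, C) = 6 + (-7/5)/7 = 6 + (-7*⅕)/7 = 6 + (⅐)*(-7/5) = 6 - ⅕ = 29/5)
k(L, z) = 8
11/89 + K((6 - 5) - 1, -11)*k(1 - 1*(-1), 6) = 11/89 + (29/5)*8 = 11*(1/89) + 232/5 = 11/89 + 232/5 = 20703/445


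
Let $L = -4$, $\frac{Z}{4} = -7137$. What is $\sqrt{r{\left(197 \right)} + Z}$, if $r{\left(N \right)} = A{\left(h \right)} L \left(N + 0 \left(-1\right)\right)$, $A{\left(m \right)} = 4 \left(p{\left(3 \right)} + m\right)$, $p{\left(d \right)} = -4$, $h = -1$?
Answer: $2 i \sqrt{3197} \approx 113.08 i$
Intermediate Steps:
$Z = -28548$ ($Z = 4 \left(-7137\right) = -28548$)
$A{\left(m \right)} = -16 + 4 m$ ($A{\left(m \right)} = 4 \left(-4 + m\right) = -16 + 4 m$)
$r{\left(N \right)} = 80 N$ ($r{\left(N \right)} = \left(-16 + 4 \left(-1\right)\right) \left(-4\right) \left(N + 0 \left(-1\right)\right) = \left(-16 - 4\right) \left(-4\right) \left(N + 0\right) = \left(-20\right) \left(-4\right) N = 80 N$)
$\sqrt{r{\left(197 \right)} + Z} = \sqrt{80 \cdot 197 - 28548} = \sqrt{15760 - 28548} = \sqrt{-12788} = 2 i \sqrt{3197}$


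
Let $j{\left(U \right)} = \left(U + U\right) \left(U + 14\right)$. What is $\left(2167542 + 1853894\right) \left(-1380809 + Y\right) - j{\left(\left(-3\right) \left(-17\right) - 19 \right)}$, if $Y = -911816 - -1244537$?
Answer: $-4214818817312$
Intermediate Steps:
$Y = 332721$ ($Y = -911816 + 1244537 = 332721$)
$j{\left(U \right)} = 2 U \left(14 + U\right)$
$\left(2167542 + 1853894\right) \left(-1380809 + Y\right) - j{\left(\left(-3\right) \left(-17\right) - 19 \right)} = \left(2167542 + 1853894\right) \left(-1380809 + 332721\right) - 2 \left(\left(-3\right) \left(-17\right) - 19\right) \left(14 - -32\right) = 4021436 \left(-1048088\right) - 2 \left(51 - 19\right) \left(14 + \left(51 - 19\right)\right) = -4214818814368 - 2 \cdot 32 \left(14 + 32\right) = -4214818814368 - 2 \cdot 32 \cdot 46 = -4214818814368 - 2944 = -4214818817312$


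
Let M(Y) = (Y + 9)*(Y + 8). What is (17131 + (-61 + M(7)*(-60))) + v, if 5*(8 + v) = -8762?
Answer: 4548/5 ≈ 909.60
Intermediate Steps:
M(Y) = (8 + Y)*(9 + Y) (M(Y) = (9 + Y)*(8 + Y) = (8 + Y)*(9 + Y))
v = -8802/5 (v = -8 + (⅕)*(-8762) = -8 - 8762/5 = -8802/5 ≈ -1760.4)
(17131 + (-61 + M(7)*(-60))) + v = (17131 + (-61 + (72 + 7² + 17*7)*(-60))) - 8802/5 = (17131 + (-61 + (72 + 49 + 119)*(-60))) - 8802/5 = (17131 + (-61 + 240*(-60))) - 8802/5 = (17131 + (-61 - 14400)) - 8802/5 = (17131 - 14461) - 8802/5 = 2670 - 8802/5 = 4548/5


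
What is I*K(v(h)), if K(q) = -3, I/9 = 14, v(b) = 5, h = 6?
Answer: -378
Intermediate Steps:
I = 126 (I = 9*14 = 126)
I*K(v(h)) = 126*(-3) = -378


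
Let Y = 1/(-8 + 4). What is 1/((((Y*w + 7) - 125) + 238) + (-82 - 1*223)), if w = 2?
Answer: -2/371 ≈ -0.0053908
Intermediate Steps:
Y = -1/4 (Y = 1/(-4) = -1/4 ≈ -0.25000)
1/((((Y*w + 7) - 125) + 238) + (-82 - 1*223)) = 1/((((-1/4*2 + 7) - 125) + 238) + (-82 - 1*223)) = 1/((((-1/2 + 7) - 125) + 238) + (-82 - 223)) = 1/(((13/2 - 125) + 238) - 305) = 1/((-237/2 + 238) - 305) = 1/(239/2 - 305) = 1/(-371/2) = -2/371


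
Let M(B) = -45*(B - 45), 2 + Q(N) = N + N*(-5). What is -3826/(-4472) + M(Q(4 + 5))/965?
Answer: 2039501/431548 ≈ 4.7260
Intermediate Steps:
Q(N) = -2 - 4*N (Q(N) = -2 + (N + N*(-5)) = -2 + (N - 5*N) = -2 - 4*N)
M(B) = 2025 - 45*B (M(B) = -45*(-45 + B) = 2025 - 45*B)
-3826/(-4472) + M(Q(4 + 5))/965 = -3826/(-4472) + (2025 - 45*(-2 - 4*(4 + 5)))/965 = -3826*(-1/4472) + (2025 - 45*(-2 - 4*9))*(1/965) = 1913/2236 + (2025 - 45*(-2 - 36))*(1/965) = 1913/2236 + (2025 - 45*(-38))*(1/965) = 1913/2236 + (2025 + 1710)*(1/965) = 1913/2236 + 3735*(1/965) = 1913/2236 + 747/193 = 2039501/431548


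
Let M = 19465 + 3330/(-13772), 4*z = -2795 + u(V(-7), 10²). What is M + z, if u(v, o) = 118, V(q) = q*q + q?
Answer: 258851739/13772 ≈ 18796.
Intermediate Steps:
V(q) = q + q² (V(q) = q² + q = q + q²)
z = -2677/4 (z = (-2795 + 118)/4 = (¼)*(-2677) = -2677/4 ≈ -669.25)
M = 134034325/6886 (M = 19465 + 3330*(-1/13772) = 19465 - 1665/6886 = 134034325/6886 ≈ 19465.)
M + z = 134034325/6886 - 2677/4 = 258851739/13772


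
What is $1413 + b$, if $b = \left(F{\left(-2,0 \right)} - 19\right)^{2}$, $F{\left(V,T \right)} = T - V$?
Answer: $1702$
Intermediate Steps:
$b = 289$ ($b = \left(\left(0 - -2\right) - 19\right)^{2} = \left(\left(0 + 2\right) - 19\right)^{2} = \left(2 - 19\right)^{2} = \left(-17\right)^{2} = 289$)
$1413 + b = 1413 + 289 = 1702$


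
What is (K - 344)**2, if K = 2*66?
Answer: 44944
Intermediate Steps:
K = 132
(K - 344)**2 = (132 - 344)**2 = (-212)**2 = 44944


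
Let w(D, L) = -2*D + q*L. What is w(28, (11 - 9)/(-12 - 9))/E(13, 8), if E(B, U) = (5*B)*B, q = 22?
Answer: -244/3549 ≈ -0.068752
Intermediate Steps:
E(B, U) = 5*B²
w(D, L) = -2*D + 22*L
w(28, (11 - 9)/(-12 - 9))/E(13, 8) = (-2*28 + 22*((11 - 9)/(-12 - 9)))/((5*13²)) = (-56 + 22*(2/(-21)))/((5*169)) = (-56 + 22*(2*(-1/21)))/845 = (-56 + 22*(-2/21))*(1/845) = (-56 - 44/21)*(1/845) = -1220/21*1/845 = -244/3549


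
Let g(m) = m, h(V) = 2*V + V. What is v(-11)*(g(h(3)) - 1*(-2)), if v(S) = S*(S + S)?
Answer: 2662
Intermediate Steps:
h(V) = 3*V
v(S) = 2*S² (v(S) = S*(2*S) = 2*S²)
v(-11)*(g(h(3)) - 1*(-2)) = (2*(-11)²)*(3*3 - 1*(-2)) = (2*121)*(9 + 2) = 242*11 = 2662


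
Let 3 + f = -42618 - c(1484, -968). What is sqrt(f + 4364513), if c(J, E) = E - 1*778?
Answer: sqrt(4323638) ≈ 2079.3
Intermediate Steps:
c(J, E) = -778 + E (c(J, E) = E - 778 = -778 + E)
f = -40875 (f = -3 + (-42618 - (-778 - 968)) = -3 + (-42618 - 1*(-1746)) = -3 + (-42618 + 1746) = -3 - 40872 = -40875)
sqrt(f + 4364513) = sqrt(-40875 + 4364513) = sqrt(4323638)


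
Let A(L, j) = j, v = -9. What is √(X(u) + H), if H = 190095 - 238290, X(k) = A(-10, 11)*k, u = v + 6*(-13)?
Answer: 128*I*√3 ≈ 221.7*I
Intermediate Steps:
u = -87 (u = -9 + 6*(-13) = -9 - 78 = -87)
X(k) = 11*k
H = -48195
√(X(u) + H) = √(11*(-87) - 48195) = √(-957 - 48195) = √(-49152) = 128*I*√3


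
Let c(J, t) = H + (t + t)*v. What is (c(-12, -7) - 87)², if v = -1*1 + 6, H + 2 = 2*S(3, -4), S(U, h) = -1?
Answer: 25921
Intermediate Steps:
H = -4 (H = -2 + 2*(-1) = -2 - 2 = -4)
v = 5 (v = -1 + 6 = 5)
c(J, t) = -4 + 10*t (c(J, t) = -4 + (t + t)*5 = -4 + (2*t)*5 = -4 + 10*t)
(c(-12, -7) - 87)² = ((-4 + 10*(-7)) - 87)² = ((-4 - 70) - 87)² = (-74 - 87)² = (-161)² = 25921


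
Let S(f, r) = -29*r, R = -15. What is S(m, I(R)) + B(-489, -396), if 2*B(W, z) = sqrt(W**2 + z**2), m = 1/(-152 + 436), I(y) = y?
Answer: 435 + 3*sqrt(43993)/2 ≈ 749.62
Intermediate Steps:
m = 1/284 ≈ 0.0035211
B(W, z) = sqrt(W**2 + z**2)/2
S(m, I(R)) + B(-489, -396) = -29*(-15) + sqrt((-489)**2 + (-396)**2)/2 = 435 + sqrt(239121 + 156816)/2 = 435 + sqrt(395937)/2 = 435 + (3*sqrt(43993))/2 = 435 + 3*sqrt(43993)/2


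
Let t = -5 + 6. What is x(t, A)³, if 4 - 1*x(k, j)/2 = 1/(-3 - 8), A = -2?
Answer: 729000/1331 ≈ 547.71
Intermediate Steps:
t = 1
x(k, j) = 90/11 (x(k, j) = 8 - 2/(-3 - 8) = 8 - 2/(-11) = 8 - 2*(-1/11) = 8 + 2/11 = 90/11)
x(t, A)³ = (90/11)³ = 729000/1331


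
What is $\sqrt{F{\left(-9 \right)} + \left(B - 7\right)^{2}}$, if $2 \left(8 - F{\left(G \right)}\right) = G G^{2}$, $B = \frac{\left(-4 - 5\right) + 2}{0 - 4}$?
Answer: $\frac{\sqrt{6401}}{4} \approx 20.002$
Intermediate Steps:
$B = \frac{7}{4}$ ($B = \frac{-9 + 2}{-4} = \left(-7\right) \left(- \frac{1}{4}\right) = \frac{7}{4} \approx 1.75$)
$F{\left(G \right)} = 8 - \frac{G^{3}}{2}$ ($F{\left(G \right)} = 8 - \frac{G G^{2}}{2} = 8 - \frac{G^{3}}{2}$)
$\sqrt{F{\left(-9 \right)} + \left(B - 7\right)^{2}} = \sqrt{\left(8 - \frac{\left(-9\right)^{3}}{2}\right) + \left(\frac{7}{4} - 7\right)^{2}} = \sqrt{\left(8 - - \frac{729}{2}\right) + \left(- \frac{21}{4}\right)^{2}} = \sqrt{\left(8 + \frac{729}{2}\right) + \frac{441}{16}} = \sqrt{\frac{745}{2} + \frac{441}{16}} = \sqrt{\frac{6401}{16}} = \frac{\sqrt{6401}}{4}$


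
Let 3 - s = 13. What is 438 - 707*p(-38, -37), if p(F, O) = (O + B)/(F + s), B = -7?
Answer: -2521/12 ≈ -210.08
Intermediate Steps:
s = -10 (s = 3 - 1*13 = 3 - 13 = -10)
p(F, O) = (-7 + O)/(-10 + F) (p(F, O) = (O - 7)/(F - 10) = (-7 + O)/(-10 + F))
438 - 707*p(-38, -37) = 438 - 707*(-7 - 37)/(-10 - 38) = 438 - 707*(-44)/(-48) = 438 - (-707)*(-44)/48 = 438 - 707*11/12 = 438 - 7777/12 = -2521/12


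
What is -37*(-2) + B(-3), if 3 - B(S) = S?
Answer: 80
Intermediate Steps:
B(S) = 3 - S
-37*(-2) + B(-3) = -37*(-2) + (3 - 1*(-3)) = 74 + (3 + 3) = 74 + 6 = 80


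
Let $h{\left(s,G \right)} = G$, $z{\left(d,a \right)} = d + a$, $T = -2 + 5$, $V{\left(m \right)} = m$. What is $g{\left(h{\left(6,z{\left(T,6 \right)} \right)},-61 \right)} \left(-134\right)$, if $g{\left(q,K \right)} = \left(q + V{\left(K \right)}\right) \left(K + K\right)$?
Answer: $-850096$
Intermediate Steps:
$T = 3$
$z{\left(d,a \right)} = a + d$
$g{\left(q,K \right)} = 2 K \left(K + q\right)$ ($g{\left(q,K \right)} = \left(q + K\right) \left(K + K\right) = \left(K + q\right) 2 K = 2 K \left(K + q\right)$)
$g{\left(h{\left(6,z{\left(T,6 \right)} \right)},-61 \right)} \left(-134\right) = 2 \left(-61\right) \left(-61 + \left(6 + 3\right)\right) \left(-134\right) = 2 \left(-61\right) \left(-61 + 9\right) \left(-134\right) = 2 \left(-61\right) \left(-52\right) \left(-134\right) = 6344 \left(-134\right) = -850096$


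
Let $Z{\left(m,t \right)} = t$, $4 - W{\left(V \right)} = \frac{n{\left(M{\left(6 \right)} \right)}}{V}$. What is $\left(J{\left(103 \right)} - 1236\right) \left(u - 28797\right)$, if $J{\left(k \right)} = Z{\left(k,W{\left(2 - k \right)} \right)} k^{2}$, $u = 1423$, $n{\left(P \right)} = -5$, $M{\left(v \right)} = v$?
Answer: $- \frac{112456634970}{101} \approx -1.1134 \cdot 10^{9}$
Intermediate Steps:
$W{\left(V \right)} = 4 + \frac{5}{V}$ ($W{\left(V \right)} = 4 - - \frac{5}{V} = 4 + \frac{5}{V}$)
$J{\left(k \right)} = k^{2} \left(4 + \frac{5}{2 - k}\right)$ ($J{\left(k \right)} = \left(4 + \frac{5}{2 - k}\right) k^{2} = k^{2} \left(4 + \frac{5}{2 - k}\right)$)
$\left(J{\left(103 \right)} - 1236\right) \left(u - 28797\right) = \left(\frac{103^{2} \left(-13 + 4 \cdot 103\right)}{-2 + 103} - 1236\right) \left(1423 - 28797\right) = \left(\frac{10609 \left(-13 + 412\right)}{101} - 1236\right) \left(-27374\right) = \left(10609 \cdot \frac{1}{101} \cdot 399 - 1236\right) \left(-27374\right) = \left(\frac{4232991}{101} - 1236\right) \left(-27374\right) = \frac{4108155}{101} \left(-27374\right) = - \frac{112456634970}{101}$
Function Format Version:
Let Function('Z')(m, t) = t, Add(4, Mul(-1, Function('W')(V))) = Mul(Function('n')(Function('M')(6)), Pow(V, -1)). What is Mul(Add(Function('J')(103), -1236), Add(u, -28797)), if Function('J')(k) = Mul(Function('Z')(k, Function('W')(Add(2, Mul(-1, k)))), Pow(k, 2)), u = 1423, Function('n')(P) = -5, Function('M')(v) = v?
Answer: Rational(-112456634970, 101) ≈ -1.1134e+9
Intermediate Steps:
Function('W')(V) = Add(4, Mul(5, Pow(V, -1))) (Function('W')(V) = Add(4, Mul(-1, Mul(-5, Pow(V, -1)))) = Add(4, Mul(5, Pow(V, -1))))
Function('J')(k) = Mul(Pow(k, 2), Add(4, Mul(5, Pow(Add(2, Mul(-1, k)), -1)))) (Function('J')(k) = Mul(Add(4, Mul(5, Pow(Add(2, Mul(-1, k)), -1))), Pow(k, 2)) = Mul(Pow(k, 2), Add(4, Mul(5, Pow(Add(2, Mul(-1, k)), -1)))))
Mul(Add(Function('J')(103), -1236), Add(u, -28797)) = Mul(Add(Mul(Pow(103, 2), Pow(Add(-2, 103), -1), Add(-13, Mul(4, 103))), -1236), Add(1423, -28797)) = Mul(Add(Mul(10609, Pow(101, -1), Add(-13, 412)), -1236), -27374) = Mul(Add(Mul(10609, Rational(1, 101), 399), -1236), -27374) = Mul(Add(Rational(4232991, 101), -1236), -27374) = Mul(Rational(4108155, 101), -27374) = Rational(-112456634970, 101)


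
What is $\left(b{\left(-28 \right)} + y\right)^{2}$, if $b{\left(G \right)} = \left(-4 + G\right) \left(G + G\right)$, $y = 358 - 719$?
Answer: $2047761$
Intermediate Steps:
$y = -361$
$b{\left(G \right)} = 2 G \left(-4 + G\right)$ ($b{\left(G \right)} = \left(-4 + G\right) 2 G = 2 G \left(-4 + G\right)$)
$\left(b{\left(-28 \right)} + y\right)^{2} = \left(2 \left(-28\right) \left(-4 - 28\right) - 361\right)^{2} = \left(2 \left(-28\right) \left(-32\right) - 361\right)^{2} = \left(1792 - 361\right)^{2} = 1431^{2} = 2047761$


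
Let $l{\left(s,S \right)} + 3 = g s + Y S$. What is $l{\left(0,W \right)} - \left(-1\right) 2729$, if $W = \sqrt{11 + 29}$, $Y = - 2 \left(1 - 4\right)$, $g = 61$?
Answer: $2726 + 12 \sqrt{10} \approx 2763.9$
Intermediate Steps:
$Y = 6$ ($Y = \left(-2\right) \left(-3\right) = 6$)
$W = 2 \sqrt{10}$ ($W = \sqrt{40} = 2 \sqrt{10} \approx 6.3246$)
$l{\left(s,S \right)} = -3 + 6 S + 61 s$ ($l{\left(s,S \right)} = -3 + \left(61 s + 6 S\right) = -3 + \left(6 S + 61 s\right) = -3 + 6 S + 61 s$)
$l{\left(0,W \right)} - \left(-1\right) 2729 = \left(-3 + 6 \cdot 2 \sqrt{10} + 61 \cdot 0\right) - \left(-1\right) 2729 = \left(-3 + 12 \sqrt{10} + 0\right) - -2729 = \left(-3 + 12 \sqrt{10}\right) + 2729 = 2726 + 12 \sqrt{10}$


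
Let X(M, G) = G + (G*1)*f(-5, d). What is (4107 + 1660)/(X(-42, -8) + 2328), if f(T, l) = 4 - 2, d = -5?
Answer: 5767/2304 ≈ 2.5030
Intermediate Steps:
f(T, l) = 2
X(M, G) = 3*G (X(M, G) = G + (G*1)*2 = G + G*2 = G + 2*G = 3*G)
(4107 + 1660)/(X(-42, -8) + 2328) = (4107 + 1660)/(3*(-8) + 2328) = 5767/(-24 + 2328) = 5767/2304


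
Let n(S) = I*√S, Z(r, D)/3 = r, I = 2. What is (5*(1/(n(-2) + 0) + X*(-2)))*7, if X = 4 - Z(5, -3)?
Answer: 770 - 35*I*√2/4 ≈ 770.0 - 12.374*I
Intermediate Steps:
Z(r, D) = 3*r
X = -11 (X = 4 - 3*5 = 4 - 1*15 = 4 - 15 = -11)
n(S) = 2*√S
(5*(1/(n(-2) + 0) + X*(-2)))*7 = (5*(1/(2*√(-2) + 0) - 11*(-2)))*7 = (5*(1/(2*(I*√2) + 0) + 22))*7 = (5*(1/(2*I*√2 + 0) + 22))*7 = (5*(1/(2*I*√2) + 22))*7 = (5*(-I*√2/4 + 22))*7 = (5*(22 - I*√2/4))*7 = (110 - 5*I*√2/4)*7 = 770 - 35*I*√2/4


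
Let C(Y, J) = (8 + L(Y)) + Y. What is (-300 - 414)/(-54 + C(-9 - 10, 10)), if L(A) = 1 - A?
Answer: 238/15 ≈ 15.867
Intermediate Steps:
C(Y, J) = 9 (C(Y, J) = (8 + (1 - Y)) + Y = (9 - Y) + Y = 9)
(-300 - 414)/(-54 + C(-9 - 10, 10)) = (-300 - 414)/(-54 + 9) = -714/(-45) = -714*(-1/45) = 238/15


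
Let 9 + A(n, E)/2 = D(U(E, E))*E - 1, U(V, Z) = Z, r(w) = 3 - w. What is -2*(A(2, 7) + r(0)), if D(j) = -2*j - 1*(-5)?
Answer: 286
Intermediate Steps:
D(j) = 5 - 2*j (D(j) = -2*j + 5 = 5 - 2*j)
A(n, E) = -20 + 2*E*(5 - 2*E) (A(n, E) = -18 + 2*((5 - 2*E)*E - 1) = -18 + 2*(E*(5 - 2*E) - 1) = -18 + 2*(-1 + E*(5 - 2*E)) = -18 + (-2 + 2*E*(5 - 2*E)) = -20 + 2*E*(5 - 2*E))
-2*(A(2, 7) + r(0)) = -2*((-20 - 4*7² + 10*7) + (3 - 1*0)) = -2*((-20 - 4*49 + 70) + (3 + 0)) = -2*((-20 - 196 + 70) + 3) = -2*(-146 + 3) = -2*(-143) = 286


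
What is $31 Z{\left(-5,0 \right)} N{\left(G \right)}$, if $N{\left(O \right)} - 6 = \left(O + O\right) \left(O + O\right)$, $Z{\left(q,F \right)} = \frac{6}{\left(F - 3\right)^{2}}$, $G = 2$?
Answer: $\frac{1364}{3} \approx 454.67$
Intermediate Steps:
$Z{\left(q,F \right)} = \frac{6}{\left(-3 + F\right)^{2}}$
$N{\left(O \right)} = 6 + 4 O^{2}$ ($N{\left(O \right)} = 6 + \left(O + O\right) \left(O + O\right) = 6 + 2 O 2 O = 6 + 4 O^{2}$)
$31 Z{\left(-5,0 \right)} N{\left(G \right)} = 31 \frac{6}{\left(-3 + 0\right)^{2}} \left(6 + 4 \cdot 2^{2}\right) = 31 \cdot \frac{6}{9} \left(6 + 4 \cdot 4\right) = 31 \cdot 6 \cdot \frac{1}{9} \left(6 + 16\right) = 31 \cdot \frac{2}{3} \cdot 22 = \frac{62}{3} \cdot 22 = \frac{1364}{3}$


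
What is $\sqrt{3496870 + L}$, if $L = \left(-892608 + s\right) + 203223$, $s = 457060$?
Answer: $\sqrt{3264545} \approx 1806.8$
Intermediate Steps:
$L = -232325$ ($L = \left(-892608 + 457060\right) + 203223 = -435548 + 203223 = -232325$)
$\sqrt{3496870 + L} = \sqrt{3496870 - 232325} = \sqrt{3264545}$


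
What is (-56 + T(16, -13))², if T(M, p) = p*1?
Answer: 4761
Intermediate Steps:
T(M, p) = p
(-56 + T(16, -13))² = (-56 - 13)² = (-69)² = 4761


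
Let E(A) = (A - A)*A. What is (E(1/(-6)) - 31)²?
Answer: 961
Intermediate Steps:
E(A) = 0 (E(A) = 0*A = 0)
(E(1/(-6)) - 31)² = (0 - 31)² = (-31)² = 961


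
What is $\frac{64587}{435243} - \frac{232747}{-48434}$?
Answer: $\frac{34809903093}{7026853154} \approx 4.9538$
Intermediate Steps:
$\frac{64587}{435243} - \frac{232747}{-48434} = 64587 \cdot \frac{1}{435243} - - \frac{232747}{48434} = \frac{21529}{145081} + \frac{232747}{48434} = \frac{34809903093}{7026853154}$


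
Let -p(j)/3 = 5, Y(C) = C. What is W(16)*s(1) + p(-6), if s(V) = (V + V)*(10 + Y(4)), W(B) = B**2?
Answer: 7153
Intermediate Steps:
p(j) = -15 (p(j) = -3*5 = -15)
s(V) = 28*V (s(V) = (V + V)*(10 + 4) = (2*V)*14 = 28*V)
W(16)*s(1) + p(-6) = 16**2*(28*1) - 15 = 256*28 - 15 = 7168 - 15 = 7153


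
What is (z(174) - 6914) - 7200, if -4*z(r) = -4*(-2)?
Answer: -14116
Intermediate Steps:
z(r) = -2 (z(r) = -(-1)*(-2) = -¼*8 = -2)
(z(174) - 6914) - 7200 = (-2 - 6914) - 7200 = -6916 - 7200 = -14116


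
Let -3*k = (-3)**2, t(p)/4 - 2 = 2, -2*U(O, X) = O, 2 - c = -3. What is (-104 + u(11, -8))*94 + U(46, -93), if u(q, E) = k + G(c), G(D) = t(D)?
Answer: -8577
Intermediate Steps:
c = 5 (c = 2 - 1*(-3) = 2 + 3 = 5)
U(O, X) = -O/2
t(p) = 16 (t(p) = 8 + 4*2 = 8 + 8 = 16)
G(D) = 16
k = -3 (k = -1/3*(-3)**2 = -1/3*9 = -3)
u(q, E) = 13 (u(q, E) = -3 + 16 = 13)
(-104 + u(11, -8))*94 + U(46, -93) = (-104 + 13)*94 - 1/2*46 = -91*94 - 23 = -8554 - 23 = -8577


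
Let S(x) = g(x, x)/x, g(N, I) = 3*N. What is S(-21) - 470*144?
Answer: -67677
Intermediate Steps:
S(x) = 3 (S(x) = (3*x)/x = 3)
S(-21) - 470*144 = 3 - 470*144 = 3 - 67680 = -67677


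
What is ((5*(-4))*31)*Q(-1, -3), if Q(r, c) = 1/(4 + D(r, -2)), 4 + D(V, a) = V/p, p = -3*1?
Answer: -1860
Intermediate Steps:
p = -3
D(V, a) = -4 - V/3 (D(V, a) = -4 + V/(-3) = -4 + V*(-⅓) = -4 - V/3)
Q(r, c) = -3/r (Q(r, c) = 1/(4 + (-4 - r/3)) = 1/(-r/3) = -3/r)
((5*(-4))*31)*Q(-1, -3) = ((5*(-4))*31)*(-3/(-1)) = (-20*31)*(-3*(-1)) = -620*3 = -1860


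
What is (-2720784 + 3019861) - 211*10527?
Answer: -1922120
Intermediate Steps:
(-2720784 + 3019861) - 211*10527 = 299077 - 2221197 = -1922120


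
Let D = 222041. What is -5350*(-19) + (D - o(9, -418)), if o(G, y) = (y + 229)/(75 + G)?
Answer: 1294773/4 ≈ 3.2369e+5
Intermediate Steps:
o(G, y) = (229 + y)/(75 + G)
-5350*(-19) + (D - o(9, -418)) = -5350*(-19) + (222041 - (229 - 418)/(75 + 9)) = 101650 + (222041 - (-189)/84) = 101650 + (222041 - 1*(-9/4)) = 101650 + (222041 + 9/4) = 101650 + 888173/4 = 1294773/4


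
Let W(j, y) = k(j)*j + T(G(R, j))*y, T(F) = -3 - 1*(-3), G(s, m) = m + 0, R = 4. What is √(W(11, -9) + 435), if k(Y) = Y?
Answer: 2*√139 ≈ 23.580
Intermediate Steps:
G(s, m) = m
T(F) = 0 (T(F) = -3 + 3 = 0)
W(j, y) = j² (W(j, y) = j*j + 0*y = j² + 0 = j²)
√(W(11, -9) + 435) = √(11² + 435) = √(121 + 435) = √556 = 2*√139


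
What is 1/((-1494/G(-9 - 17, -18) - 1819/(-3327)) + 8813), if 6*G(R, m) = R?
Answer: 43251/396106324 ≈ 0.00010919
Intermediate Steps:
G(R, m) = R/6
1/((-1494/G(-9 - 17, -18) - 1819/(-3327)) + 8813) = 1/((-1494*6/(-9 - 17) - 1819/(-3327)) + 8813) = 1/((-1494/((1/6)*(-26)) - 1819*(-1/3327)) + 8813) = 1/((-1494/(-13/3) + 1819/3327) + 8813) = 1/((-1494*(-3/13) + 1819/3327) + 8813) = 1/((4482/13 + 1819/3327) + 8813) = 1/(14935261/43251 + 8813) = 1/(396106324/43251) = 43251/396106324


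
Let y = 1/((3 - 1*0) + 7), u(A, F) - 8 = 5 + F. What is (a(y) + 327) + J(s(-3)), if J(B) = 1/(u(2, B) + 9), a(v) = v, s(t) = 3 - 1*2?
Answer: 75243/230 ≈ 327.14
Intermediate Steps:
s(t) = 1 (s(t) = 3 - 2 = 1)
u(A, F) = 13 + F (u(A, F) = 8 + (5 + F) = 13 + F)
y = ⅒ (y = 1/((3 + 0) + 7) = 1/(3 + 7) = 1/10 = ⅒ ≈ 0.10000)
J(B) = 1/(22 + B) (J(B) = 1/((13 + B) + 9) = 1/(22 + B))
(a(y) + 327) + J(s(-3)) = (⅒ + 327) + 1/(22 + 1) = 3271/10 + 1/23 = 75243/230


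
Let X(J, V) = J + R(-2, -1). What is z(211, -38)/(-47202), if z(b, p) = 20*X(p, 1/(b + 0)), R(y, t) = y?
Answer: 400/23601 ≈ 0.016948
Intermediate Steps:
X(J, V) = -2 + J (X(J, V) = J - 2 = -2 + J)
z(b, p) = -40 + 20*p (z(b, p) = 20*(-2 + p) = -40 + 20*p)
z(211, -38)/(-47202) = (-40 + 20*(-38))/(-47202) = (-40 - 760)*(-1/47202) = -800*(-1/47202) = 400/23601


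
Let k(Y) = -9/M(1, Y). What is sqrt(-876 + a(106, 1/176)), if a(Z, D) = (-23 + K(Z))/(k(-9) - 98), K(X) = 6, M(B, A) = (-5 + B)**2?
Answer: 2*I*sqrt(544530215)/1577 ≈ 29.594*I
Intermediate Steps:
k(Y) = -9/16 (k(Y) = -9/(-5 + 1)**2 = -9/((-4)**2) = -9/16)
a(Z, D) = 272/1577 (a(Z, D) = (-23 + 6)/(-9/16 - 98) = -17/(-1577/16) = -17*(-16/1577) = 272/1577)
sqrt(-876 + a(106, 1/176)) = sqrt(-876 + 272/1577) = sqrt(-1381180/1577) = 2*I*sqrt(544530215)/1577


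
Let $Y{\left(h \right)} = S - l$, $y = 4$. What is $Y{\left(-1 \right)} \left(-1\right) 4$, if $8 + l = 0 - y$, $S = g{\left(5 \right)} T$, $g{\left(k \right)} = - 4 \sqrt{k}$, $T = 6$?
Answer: $-48 + 96 \sqrt{5} \approx 166.66$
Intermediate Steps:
$S = - 24 \sqrt{5}$ ($S = - 4 \sqrt{5} \cdot 6 = - 24 \sqrt{5} \approx -53.666$)
$l = -12$ ($l = -8 + \left(0 - 4\right) = -8 - 4 = -12$)
$Y{\left(h \right)} = 12 - 24 \sqrt{5}$ ($Y{\left(h \right)} = - 24 \sqrt{5} - -12 = - 24 \sqrt{5} + 12 = 12 - 24 \sqrt{5}$)
$Y{\left(-1 \right)} \left(-1\right) 4 = \left(12 - 24 \sqrt{5}\right) \left(-1\right) 4 = \left(-12 + 24 \sqrt{5}\right) 4 = -48 + 96 \sqrt{5}$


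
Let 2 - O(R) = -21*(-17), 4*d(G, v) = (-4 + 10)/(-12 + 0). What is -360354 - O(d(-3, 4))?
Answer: -359999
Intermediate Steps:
d(G, v) = -1/8 (d(G, v) = ((-4 + 10)/(-12 + 0))/4 = (6/(-12))/4 = (6*(-1/12))/4 = (1/4)*(-1/2) = -1/8)
O(R) = -355 (O(R) = 2 - (-21)*(-17) = 2 - 1*357 = 2 - 357 = -355)
-360354 - O(d(-3, 4)) = -360354 - 1*(-355) = -360354 + 355 = -359999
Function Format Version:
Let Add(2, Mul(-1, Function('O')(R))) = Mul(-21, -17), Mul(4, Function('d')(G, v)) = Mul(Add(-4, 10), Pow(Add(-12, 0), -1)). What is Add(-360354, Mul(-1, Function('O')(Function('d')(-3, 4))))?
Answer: -359999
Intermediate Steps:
Function('d')(G, v) = Rational(-1, 8) (Function('d')(G, v) = Mul(Rational(1, 4), Mul(Add(-4, 10), Pow(Add(-12, 0), -1))) = Mul(Rational(1, 4), Mul(6, Pow(-12, -1))) = Mul(Rational(1, 4), Mul(6, Rational(-1, 12))) = Mul(Rational(1, 4), Rational(-1, 2)) = Rational(-1, 8))
Function('O')(R) = -355 (Function('O')(R) = Add(2, Mul(-1, Mul(-21, -17))) = Add(2, Mul(-1, 357)) = Add(2, -357) = -355)
Add(-360354, Mul(-1, Function('O')(Function('d')(-3, 4)))) = Add(-360354, Mul(-1, -355)) = Add(-360354, 355) = -359999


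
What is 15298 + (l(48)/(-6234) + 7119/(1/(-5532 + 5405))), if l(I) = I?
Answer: -923478793/1039 ≈ -8.8882e+5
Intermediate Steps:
15298 + (l(48)/(-6234) + 7119/(1/(-5532 + 5405))) = 15298 + (48/(-6234) + 7119/(1/(-5532 + 5405))) = 15298 + (48*(-1/6234) + 7119/(1/(-127))) = 15298 + (-8/1039 + 7119/(-1/127)) = 15298 + (-8/1039 + 7119*(-127)) = 15298 + (-8/1039 - 904113) = 15298 - 939373415/1039 = -923478793/1039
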